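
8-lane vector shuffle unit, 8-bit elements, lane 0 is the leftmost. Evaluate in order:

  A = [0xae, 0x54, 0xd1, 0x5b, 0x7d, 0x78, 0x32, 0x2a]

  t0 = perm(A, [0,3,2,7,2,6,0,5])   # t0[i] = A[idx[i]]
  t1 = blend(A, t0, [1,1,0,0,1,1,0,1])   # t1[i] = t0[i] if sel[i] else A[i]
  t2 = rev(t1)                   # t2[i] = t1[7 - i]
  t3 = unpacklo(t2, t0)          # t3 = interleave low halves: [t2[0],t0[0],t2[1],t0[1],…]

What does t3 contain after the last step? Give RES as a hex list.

t0 = [0xae, 0x5b, 0xd1, 0x2a, 0xd1, 0x32, 0xae, 0x78]
t1 = [0xae, 0x5b, 0xd1, 0x5b, 0xd1, 0x32, 0x32, 0x78]
t2 = [0x78, 0x32, 0x32, 0xd1, 0x5b, 0xd1, 0x5b, 0xae]
t3 = [0x78, 0xae, 0x32, 0x5b, 0x32, 0xd1, 0xd1, 0x2a]

RES = [ 0x78  0xae  0x32  0x5b  0x32  0xd1  0xd1  0x2a ]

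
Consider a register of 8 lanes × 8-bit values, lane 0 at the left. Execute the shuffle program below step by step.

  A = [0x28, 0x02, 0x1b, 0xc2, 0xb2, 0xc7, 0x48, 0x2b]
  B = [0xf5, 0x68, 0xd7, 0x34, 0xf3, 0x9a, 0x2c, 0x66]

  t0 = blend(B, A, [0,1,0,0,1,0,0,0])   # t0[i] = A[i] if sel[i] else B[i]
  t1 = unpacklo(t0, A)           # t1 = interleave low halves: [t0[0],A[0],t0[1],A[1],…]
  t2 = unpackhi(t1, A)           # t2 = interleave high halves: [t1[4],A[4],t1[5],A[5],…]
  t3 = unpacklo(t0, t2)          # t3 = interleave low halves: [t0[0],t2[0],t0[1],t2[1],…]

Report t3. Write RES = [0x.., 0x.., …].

RES = [ 0xf5  0xd7  0x02  0xb2  0xd7  0x1b  0x34  0xc7 ]

→ t0 |f5|02|d7|34|b2|9a|2c|66|
→ t1 |f5|28|02|02|d7|1b|34|c2|
→ t2 |d7|b2|1b|c7|34|48|c2|2b|
→ t3 |f5|d7|02|b2|d7|1b|34|c7|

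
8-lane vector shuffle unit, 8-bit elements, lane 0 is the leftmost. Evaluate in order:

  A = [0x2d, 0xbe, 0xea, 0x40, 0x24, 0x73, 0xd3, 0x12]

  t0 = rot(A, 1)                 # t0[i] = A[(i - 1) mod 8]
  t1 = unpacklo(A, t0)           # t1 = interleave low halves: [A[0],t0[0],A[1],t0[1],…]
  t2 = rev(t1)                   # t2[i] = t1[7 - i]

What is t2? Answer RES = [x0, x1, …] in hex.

→ t0 |12|2d|be|ea|40|24|73|d3|
→ t1 |2d|12|be|2d|ea|be|40|ea|
→ t2 |ea|40|be|ea|2d|be|12|2d|

RES = [ 0xea  0x40  0xbe  0xea  0x2d  0xbe  0x12  0x2d ]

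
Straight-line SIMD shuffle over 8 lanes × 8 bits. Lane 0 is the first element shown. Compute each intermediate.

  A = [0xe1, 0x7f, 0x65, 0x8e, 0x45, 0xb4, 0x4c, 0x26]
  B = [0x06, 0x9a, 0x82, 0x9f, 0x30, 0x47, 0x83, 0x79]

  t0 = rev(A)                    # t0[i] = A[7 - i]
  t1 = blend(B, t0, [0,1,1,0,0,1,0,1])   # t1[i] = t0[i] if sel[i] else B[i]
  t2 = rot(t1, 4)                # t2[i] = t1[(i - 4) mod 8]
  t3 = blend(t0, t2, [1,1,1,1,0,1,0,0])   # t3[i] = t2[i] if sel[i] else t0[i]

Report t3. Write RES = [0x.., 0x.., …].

t0 = [0x26, 0x4c, 0xb4, 0x45, 0x8e, 0x65, 0x7f, 0xe1]
t1 = [0x06, 0x4c, 0xb4, 0x9f, 0x30, 0x65, 0x83, 0xe1]
t2 = [0x30, 0x65, 0x83, 0xe1, 0x06, 0x4c, 0xb4, 0x9f]
t3 = [0x30, 0x65, 0x83, 0xe1, 0x8e, 0x4c, 0x7f, 0xe1]

RES = [0x30, 0x65, 0x83, 0xe1, 0x8e, 0x4c, 0x7f, 0xe1]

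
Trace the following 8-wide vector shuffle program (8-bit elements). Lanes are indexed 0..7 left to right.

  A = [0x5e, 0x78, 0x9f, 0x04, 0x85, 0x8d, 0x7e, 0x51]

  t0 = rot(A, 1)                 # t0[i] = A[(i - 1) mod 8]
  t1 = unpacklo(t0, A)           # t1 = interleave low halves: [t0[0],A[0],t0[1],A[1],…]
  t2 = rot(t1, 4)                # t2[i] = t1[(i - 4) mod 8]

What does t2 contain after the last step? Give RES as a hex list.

  t0: 51 5e 78 9f 04 85 8d 7e
  t1: 51 5e 5e 78 78 9f 9f 04
  t2: 78 9f 9f 04 51 5e 5e 78

RES = [ 0x78  0x9f  0x9f  0x04  0x51  0x5e  0x5e  0x78 ]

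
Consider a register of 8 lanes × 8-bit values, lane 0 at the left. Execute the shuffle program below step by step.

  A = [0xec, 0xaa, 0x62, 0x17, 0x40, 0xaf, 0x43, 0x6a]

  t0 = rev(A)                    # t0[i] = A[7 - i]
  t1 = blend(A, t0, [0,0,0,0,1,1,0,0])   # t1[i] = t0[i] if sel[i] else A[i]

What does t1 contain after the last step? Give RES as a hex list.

RES = [0xec, 0xaa, 0x62, 0x17, 0x17, 0x62, 0x43, 0x6a]

  t0: 6a 43 af 40 17 62 aa ec
  t1: ec aa 62 17 17 62 43 6a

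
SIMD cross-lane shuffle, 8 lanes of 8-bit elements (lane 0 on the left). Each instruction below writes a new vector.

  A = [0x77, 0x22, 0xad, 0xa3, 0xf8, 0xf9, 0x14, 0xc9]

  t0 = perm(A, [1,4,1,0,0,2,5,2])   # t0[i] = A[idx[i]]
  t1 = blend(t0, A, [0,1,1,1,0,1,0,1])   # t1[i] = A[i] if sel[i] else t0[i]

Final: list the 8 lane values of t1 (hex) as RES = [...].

RES = [0x22, 0x22, 0xad, 0xa3, 0x77, 0xf9, 0xf9, 0xc9]

t0 = [0x22, 0xf8, 0x22, 0x77, 0x77, 0xad, 0xf9, 0xad]
t1 = [0x22, 0x22, 0xad, 0xa3, 0x77, 0xf9, 0xf9, 0xc9]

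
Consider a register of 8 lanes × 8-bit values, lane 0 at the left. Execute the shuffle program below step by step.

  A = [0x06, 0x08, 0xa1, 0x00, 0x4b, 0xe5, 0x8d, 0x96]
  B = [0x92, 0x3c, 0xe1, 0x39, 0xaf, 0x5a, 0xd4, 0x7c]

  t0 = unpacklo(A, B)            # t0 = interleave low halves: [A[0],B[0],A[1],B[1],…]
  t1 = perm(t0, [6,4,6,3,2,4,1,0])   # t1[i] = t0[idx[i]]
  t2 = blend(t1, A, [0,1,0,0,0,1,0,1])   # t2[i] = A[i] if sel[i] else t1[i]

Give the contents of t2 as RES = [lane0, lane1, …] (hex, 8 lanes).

RES = [ 0x00  0x08  0x00  0x3c  0x08  0xe5  0x92  0x96 ]

t0 = [0x06, 0x92, 0x08, 0x3c, 0xa1, 0xe1, 0x00, 0x39]
t1 = [0x00, 0xa1, 0x00, 0x3c, 0x08, 0xa1, 0x92, 0x06]
t2 = [0x00, 0x08, 0x00, 0x3c, 0x08, 0xe5, 0x92, 0x96]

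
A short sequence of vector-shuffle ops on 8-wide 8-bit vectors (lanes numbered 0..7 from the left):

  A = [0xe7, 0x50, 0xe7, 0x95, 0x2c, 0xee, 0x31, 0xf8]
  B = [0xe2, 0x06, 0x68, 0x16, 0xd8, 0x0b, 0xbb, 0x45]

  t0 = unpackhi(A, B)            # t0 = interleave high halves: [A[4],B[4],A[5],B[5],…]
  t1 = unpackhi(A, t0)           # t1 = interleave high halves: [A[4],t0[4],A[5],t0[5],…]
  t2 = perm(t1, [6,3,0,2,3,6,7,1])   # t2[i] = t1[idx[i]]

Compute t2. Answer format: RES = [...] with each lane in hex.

t0 = [0x2c, 0xd8, 0xee, 0x0b, 0x31, 0xbb, 0xf8, 0x45]
t1 = [0x2c, 0x31, 0xee, 0xbb, 0x31, 0xf8, 0xf8, 0x45]
t2 = [0xf8, 0xbb, 0x2c, 0xee, 0xbb, 0xf8, 0x45, 0x31]

RES = [ 0xf8  0xbb  0x2c  0xee  0xbb  0xf8  0x45  0x31 ]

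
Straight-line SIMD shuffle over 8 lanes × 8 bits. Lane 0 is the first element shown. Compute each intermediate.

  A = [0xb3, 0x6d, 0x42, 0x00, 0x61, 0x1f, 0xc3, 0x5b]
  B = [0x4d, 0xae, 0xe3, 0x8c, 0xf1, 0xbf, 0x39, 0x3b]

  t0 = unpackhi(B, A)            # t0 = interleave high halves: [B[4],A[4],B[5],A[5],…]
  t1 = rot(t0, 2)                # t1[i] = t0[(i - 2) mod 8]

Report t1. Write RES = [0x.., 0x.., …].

RES = [ 0x3b  0x5b  0xf1  0x61  0xbf  0x1f  0x39  0xc3 ]

→ t0 |f1|61|bf|1f|39|c3|3b|5b|
→ t1 |3b|5b|f1|61|bf|1f|39|c3|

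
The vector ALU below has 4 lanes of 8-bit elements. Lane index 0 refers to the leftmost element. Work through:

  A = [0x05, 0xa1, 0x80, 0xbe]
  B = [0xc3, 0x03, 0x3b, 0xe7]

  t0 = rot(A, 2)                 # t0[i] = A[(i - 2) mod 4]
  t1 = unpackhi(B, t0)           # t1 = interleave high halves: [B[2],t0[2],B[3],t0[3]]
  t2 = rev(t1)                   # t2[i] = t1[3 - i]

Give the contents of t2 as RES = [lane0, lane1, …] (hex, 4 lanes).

RES = [ 0xa1  0xe7  0x05  0x3b ]

t0 = [0x80, 0xbe, 0x05, 0xa1]
t1 = [0x3b, 0x05, 0xe7, 0xa1]
t2 = [0xa1, 0xe7, 0x05, 0x3b]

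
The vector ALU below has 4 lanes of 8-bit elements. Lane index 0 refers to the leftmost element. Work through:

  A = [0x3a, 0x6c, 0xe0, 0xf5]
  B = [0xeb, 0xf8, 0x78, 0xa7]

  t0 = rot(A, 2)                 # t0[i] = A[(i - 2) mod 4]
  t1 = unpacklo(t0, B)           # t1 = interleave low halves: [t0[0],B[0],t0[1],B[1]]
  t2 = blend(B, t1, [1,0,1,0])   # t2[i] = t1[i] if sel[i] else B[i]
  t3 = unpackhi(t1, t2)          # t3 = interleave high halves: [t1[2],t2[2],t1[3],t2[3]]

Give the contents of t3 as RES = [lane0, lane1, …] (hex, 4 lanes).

t0 = [0xe0, 0xf5, 0x3a, 0x6c]
t1 = [0xe0, 0xeb, 0xf5, 0xf8]
t2 = [0xe0, 0xf8, 0xf5, 0xa7]
t3 = [0xf5, 0xf5, 0xf8, 0xa7]

RES = [0xf5, 0xf5, 0xf8, 0xa7]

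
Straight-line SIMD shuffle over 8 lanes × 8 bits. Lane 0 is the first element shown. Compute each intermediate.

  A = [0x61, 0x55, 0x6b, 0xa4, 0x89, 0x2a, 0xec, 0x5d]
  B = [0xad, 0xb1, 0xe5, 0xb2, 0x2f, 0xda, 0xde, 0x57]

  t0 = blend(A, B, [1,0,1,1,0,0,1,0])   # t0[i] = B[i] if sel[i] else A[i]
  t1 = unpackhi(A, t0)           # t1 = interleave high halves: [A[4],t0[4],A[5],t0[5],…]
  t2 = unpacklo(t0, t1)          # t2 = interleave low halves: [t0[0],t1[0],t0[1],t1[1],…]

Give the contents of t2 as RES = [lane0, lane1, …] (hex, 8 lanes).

→ t0 |ad|55|e5|b2|89|2a|de|5d|
→ t1 |89|89|2a|2a|ec|de|5d|5d|
→ t2 |ad|89|55|89|e5|2a|b2|2a|

RES = [0xad, 0x89, 0x55, 0x89, 0xe5, 0x2a, 0xb2, 0x2a]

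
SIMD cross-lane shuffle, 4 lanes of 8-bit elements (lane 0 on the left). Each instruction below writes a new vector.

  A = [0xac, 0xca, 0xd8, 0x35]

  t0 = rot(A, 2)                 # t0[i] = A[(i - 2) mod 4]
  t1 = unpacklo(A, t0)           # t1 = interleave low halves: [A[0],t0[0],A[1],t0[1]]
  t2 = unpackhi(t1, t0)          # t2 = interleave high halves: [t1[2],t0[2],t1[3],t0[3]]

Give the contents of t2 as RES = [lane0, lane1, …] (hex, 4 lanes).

RES = [ 0xca  0xac  0x35  0xca ]

t0 = [0xd8, 0x35, 0xac, 0xca]
t1 = [0xac, 0xd8, 0xca, 0x35]
t2 = [0xca, 0xac, 0x35, 0xca]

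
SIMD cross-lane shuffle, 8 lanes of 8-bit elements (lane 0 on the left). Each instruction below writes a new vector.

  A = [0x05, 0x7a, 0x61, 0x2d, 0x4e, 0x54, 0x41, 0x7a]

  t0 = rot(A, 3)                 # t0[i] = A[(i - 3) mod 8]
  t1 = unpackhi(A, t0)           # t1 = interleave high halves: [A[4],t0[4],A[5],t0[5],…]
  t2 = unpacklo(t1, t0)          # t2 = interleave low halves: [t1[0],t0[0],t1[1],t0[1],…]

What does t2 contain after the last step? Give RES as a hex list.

  t0: 54 41 7a 05 7a 61 2d 4e
  t1: 4e 7a 54 61 41 2d 7a 4e
  t2: 4e 54 7a 41 54 7a 61 05

RES = [ 0x4e  0x54  0x7a  0x41  0x54  0x7a  0x61  0x05 ]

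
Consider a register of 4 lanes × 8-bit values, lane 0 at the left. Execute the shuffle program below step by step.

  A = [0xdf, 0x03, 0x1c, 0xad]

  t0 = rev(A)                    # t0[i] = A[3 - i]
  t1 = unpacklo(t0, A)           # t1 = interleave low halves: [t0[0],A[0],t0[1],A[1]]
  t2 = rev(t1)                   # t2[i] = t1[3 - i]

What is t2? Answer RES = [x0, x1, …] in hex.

RES = [0x03, 0x1c, 0xdf, 0xad]

  t0: ad 1c 03 df
  t1: ad df 1c 03
  t2: 03 1c df ad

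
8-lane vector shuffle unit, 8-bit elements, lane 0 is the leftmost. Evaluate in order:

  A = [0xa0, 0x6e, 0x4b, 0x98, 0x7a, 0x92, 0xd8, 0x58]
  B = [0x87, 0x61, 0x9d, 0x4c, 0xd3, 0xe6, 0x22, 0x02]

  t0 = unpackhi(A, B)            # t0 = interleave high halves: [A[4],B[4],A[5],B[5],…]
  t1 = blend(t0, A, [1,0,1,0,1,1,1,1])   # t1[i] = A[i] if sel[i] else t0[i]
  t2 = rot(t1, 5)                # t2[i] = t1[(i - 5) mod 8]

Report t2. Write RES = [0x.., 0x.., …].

  t0: 7a d3 92 e6 d8 22 58 02
  t1: a0 d3 4b e6 7a 92 d8 58
  t2: e6 7a 92 d8 58 a0 d3 4b

RES = [ 0xe6  0x7a  0x92  0xd8  0x58  0xa0  0xd3  0x4b ]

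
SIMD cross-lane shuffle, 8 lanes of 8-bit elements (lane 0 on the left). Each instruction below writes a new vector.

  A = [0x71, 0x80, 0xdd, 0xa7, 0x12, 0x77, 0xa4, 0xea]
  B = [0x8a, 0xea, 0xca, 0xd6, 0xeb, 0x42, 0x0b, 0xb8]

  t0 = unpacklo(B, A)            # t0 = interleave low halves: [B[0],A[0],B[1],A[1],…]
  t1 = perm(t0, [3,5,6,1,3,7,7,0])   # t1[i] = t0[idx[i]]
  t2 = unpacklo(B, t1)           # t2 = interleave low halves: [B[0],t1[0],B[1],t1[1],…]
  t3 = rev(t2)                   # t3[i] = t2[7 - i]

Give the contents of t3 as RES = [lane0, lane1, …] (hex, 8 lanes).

→ t0 |8a|71|ea|80|ca|dd|d6|a7|
→ t1 |80|dd|d6|71|80|a7|a7|8a|
→ t2 |8a|80|ea|dd|ca|d6|d6|71|
→ t3 |71|d6|d6|ca|dd|ea|80|8a|

RES = [ 0x71  0xd6  0xd6  0xca  0xdd  0xea  0x80  0x8a ]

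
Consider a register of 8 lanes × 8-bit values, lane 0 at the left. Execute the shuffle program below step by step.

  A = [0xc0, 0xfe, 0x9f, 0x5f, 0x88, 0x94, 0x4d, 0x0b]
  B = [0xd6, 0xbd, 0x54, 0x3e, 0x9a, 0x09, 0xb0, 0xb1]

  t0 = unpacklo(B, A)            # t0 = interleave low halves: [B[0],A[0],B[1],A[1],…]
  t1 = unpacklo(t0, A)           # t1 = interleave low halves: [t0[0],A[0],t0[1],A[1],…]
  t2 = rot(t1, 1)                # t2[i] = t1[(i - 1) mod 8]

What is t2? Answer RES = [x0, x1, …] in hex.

  t0: d6 c0 bd fe 54 9f 3e 5f
  t1: d6 c0 c0 fe bd 9f fe 5f
  t2: 5f d6 c0 c0 fe bd 9f fe

RES = [0x5f, 0xd6, 0xc0, 0xc0, 0xfe, 0xbd, 0x9f, 0xfe]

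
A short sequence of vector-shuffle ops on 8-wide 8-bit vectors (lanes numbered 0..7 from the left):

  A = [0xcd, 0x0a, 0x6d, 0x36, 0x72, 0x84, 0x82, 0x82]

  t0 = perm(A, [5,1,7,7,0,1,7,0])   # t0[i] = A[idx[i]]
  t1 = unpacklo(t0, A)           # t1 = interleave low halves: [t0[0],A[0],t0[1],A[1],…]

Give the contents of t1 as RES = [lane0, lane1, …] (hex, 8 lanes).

RES = [ 0x84  0xcd  0x0a  0x0a  0x82  0x6d  0x82  0x36 ]

→ t0 |84|0a|82|82|cd|0a|82|cd|
→ t1 |84|cd|0a|0a|82|6d|82|36|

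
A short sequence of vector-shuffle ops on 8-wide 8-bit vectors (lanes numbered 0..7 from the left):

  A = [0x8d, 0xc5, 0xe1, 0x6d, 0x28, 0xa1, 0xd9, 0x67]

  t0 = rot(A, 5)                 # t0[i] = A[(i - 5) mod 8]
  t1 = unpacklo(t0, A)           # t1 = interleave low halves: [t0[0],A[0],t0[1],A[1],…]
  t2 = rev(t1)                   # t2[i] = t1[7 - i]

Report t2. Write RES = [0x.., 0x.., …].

→ t0 |6d|28|a1|d9|67|8d|c5|e1|
→ t1 |6d|8d|28|c5|a1|e1|d9|6d|
→ t2 |6d|d9|e1|a1|c5|28|8d|6d|

RES = [ 0x6d  0xd9  0xe1  0xa1  0xc5  0x28  0x8d  0x6d ]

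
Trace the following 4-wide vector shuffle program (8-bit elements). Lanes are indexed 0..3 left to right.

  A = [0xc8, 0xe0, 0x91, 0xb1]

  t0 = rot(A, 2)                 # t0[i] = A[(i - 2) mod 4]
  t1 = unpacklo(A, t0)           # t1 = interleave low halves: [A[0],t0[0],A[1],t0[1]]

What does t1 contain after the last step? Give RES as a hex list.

RES = [ 0xc8  0x91  0xe0  0xb1 ]

  t0: 91 b1 c8 e0
  t1: c8 91 e0 b1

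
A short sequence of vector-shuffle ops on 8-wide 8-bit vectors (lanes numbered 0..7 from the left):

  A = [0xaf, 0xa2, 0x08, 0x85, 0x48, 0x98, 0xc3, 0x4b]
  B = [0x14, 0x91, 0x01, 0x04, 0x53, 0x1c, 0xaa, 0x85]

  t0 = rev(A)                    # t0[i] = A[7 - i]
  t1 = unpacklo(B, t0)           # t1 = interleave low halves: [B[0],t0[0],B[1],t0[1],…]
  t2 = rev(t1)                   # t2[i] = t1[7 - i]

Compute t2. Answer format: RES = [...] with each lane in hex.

RES = [ 0x48  0x04  0x98  0x01  0xc3  0x91  0x4b  0x14 ]

  t0: 4b c3 98 48 85 08 a2 af
  t1: 14 4b 91 c3 01 98 04 48
  t2: 48 04 98 01 c3 91 4b 14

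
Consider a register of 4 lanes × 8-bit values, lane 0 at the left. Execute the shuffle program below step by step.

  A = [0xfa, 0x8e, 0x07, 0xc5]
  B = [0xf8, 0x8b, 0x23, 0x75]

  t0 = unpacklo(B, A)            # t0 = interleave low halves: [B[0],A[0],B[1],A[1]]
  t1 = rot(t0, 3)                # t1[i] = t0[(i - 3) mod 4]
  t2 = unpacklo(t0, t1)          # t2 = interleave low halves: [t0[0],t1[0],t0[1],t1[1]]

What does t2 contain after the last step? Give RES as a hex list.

→ t0 |f8|fa|8b|8e|
→ t1 |fa|8b|8e|f8|
→ t2 |f8|fa|fa|8b|

RES = [ 0xf8  0xfa  0xfa  0x8b ]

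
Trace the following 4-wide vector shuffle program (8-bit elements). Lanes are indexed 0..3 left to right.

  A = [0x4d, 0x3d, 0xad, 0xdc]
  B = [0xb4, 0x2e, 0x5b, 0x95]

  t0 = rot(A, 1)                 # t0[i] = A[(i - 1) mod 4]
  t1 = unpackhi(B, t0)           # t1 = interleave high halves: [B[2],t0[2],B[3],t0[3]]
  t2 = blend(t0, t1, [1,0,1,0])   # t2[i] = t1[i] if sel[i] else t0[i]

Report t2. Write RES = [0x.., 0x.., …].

→ t0 |dc|4d|3d|ad|
→ t1 |5b|3d|95|ad|
→ t2 |5b|4d|95|ad|

RES = [ 0x5b  0x4d  0x95  0xad ]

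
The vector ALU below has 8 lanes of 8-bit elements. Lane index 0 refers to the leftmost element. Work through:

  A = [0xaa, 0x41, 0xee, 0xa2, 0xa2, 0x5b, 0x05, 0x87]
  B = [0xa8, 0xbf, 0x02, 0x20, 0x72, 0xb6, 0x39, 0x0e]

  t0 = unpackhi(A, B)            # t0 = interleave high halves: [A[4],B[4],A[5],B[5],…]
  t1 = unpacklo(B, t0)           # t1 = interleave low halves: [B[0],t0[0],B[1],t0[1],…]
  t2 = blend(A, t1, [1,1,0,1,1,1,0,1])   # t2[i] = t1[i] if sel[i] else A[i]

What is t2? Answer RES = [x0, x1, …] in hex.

  t0: a2 72 5b b6 05 39 87 0e
  t1: a8 a2 bf 72 02 5b 20 b6
  t2: a8 a2 ee 72 02 5b 05 b6

RES = [ 0xa8  0xa2  0xee  0x72  0x02  0x5b  0x05  0xb6 ]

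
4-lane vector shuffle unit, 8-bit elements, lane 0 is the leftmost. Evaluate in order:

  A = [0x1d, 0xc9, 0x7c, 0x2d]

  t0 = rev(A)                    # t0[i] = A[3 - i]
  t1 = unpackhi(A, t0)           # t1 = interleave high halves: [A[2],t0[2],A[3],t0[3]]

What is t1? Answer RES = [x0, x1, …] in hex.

  t0: 2d 7c c9 1d
  t1: 7c c9 2d 1d

RES = [ 0x7c  0xc9  0x2d  0x1d ]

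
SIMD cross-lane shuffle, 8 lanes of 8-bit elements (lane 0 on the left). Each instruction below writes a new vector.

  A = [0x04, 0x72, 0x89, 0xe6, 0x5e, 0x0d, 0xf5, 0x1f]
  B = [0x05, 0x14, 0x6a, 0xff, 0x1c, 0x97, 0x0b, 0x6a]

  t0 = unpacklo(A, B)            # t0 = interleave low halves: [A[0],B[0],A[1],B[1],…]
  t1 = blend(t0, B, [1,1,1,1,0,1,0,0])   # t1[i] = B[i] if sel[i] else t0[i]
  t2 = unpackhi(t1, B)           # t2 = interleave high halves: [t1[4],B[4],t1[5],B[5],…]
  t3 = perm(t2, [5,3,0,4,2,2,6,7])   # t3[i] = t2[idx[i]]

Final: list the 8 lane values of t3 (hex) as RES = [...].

RES = [ 0x0b  0x97  0x89  0xe6  0x97  0x97  0xff  0x6a ]

→ t0 |04|05|72|14|89|6a|e6|ff|
→ t1 |05|14|6a|ff|89|97|e6|ff|
→ t2 |89|1c|97|97|e6|0b|ff|6a|
→ t3 |0b|97|89|e6|97|97|ff|6a|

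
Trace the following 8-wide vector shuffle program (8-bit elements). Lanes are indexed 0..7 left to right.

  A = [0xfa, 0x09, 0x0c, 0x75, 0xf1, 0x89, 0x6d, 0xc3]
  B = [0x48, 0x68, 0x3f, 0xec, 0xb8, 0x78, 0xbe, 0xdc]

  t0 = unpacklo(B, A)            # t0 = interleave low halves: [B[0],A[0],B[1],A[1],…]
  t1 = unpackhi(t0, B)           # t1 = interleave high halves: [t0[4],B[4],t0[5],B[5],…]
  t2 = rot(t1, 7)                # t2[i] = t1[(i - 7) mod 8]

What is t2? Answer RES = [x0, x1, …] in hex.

→ t0 |48|fa|68|09|3f|0c|ec|75|
→ t1 |3f|b8|0c|78|ec|be|75|dc|
→ t2 |b8|0c|78|ec|be|75|dc|3f|

RES = [0xb8, 0x0c, 0x78, 0xec, 0xbe, 0x75, 0xdc, 0x3f]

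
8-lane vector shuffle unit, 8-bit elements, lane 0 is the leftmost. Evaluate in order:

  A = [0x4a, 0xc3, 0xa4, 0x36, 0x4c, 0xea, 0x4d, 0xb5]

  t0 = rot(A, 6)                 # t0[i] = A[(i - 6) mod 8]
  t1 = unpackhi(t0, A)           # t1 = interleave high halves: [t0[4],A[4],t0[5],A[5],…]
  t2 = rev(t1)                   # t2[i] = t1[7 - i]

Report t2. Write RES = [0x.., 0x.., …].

RES = [ 0xb5  0xc3  0x4d  0x4a  0xea  0xb5  0x4c  0x4d ]

t0 = [0xa4, 0x36, 0x4c, 0xea, 0x4d, 0xb5, 0x4a, 0xc3]
t1 = [0x4d, 0x4c, 0xb5, 0xea, 0x4a, 0x4d, 0xc3, 0xb5]
t2 = [0xb5, 0xc3, 0x4d, 0x4a, 0xea, 0xb5, 0x4c, 0x4d]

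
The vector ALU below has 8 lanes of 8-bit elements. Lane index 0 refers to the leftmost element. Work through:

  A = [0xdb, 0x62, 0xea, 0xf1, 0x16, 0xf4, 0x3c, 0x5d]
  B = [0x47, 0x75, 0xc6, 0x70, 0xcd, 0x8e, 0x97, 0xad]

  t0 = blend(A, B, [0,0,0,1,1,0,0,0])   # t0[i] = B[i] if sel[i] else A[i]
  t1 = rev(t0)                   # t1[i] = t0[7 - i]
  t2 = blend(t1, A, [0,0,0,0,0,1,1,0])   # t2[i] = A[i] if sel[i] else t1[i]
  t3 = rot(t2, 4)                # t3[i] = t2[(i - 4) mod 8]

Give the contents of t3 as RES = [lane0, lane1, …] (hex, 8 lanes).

  t0: db 62 ea 70 cd f4 3c 5d
  t1: 5d 3c f4 cd 70 ea 62 db
  t2: 5d 3c f4 cd 70 f4 3c db
  t3: 70 f4 3c db 5d 3c f4 cd

RES = [ 0x70  0xf4  0x3c  0xdb  0x5d  0x3c  0xf4  0xcd ]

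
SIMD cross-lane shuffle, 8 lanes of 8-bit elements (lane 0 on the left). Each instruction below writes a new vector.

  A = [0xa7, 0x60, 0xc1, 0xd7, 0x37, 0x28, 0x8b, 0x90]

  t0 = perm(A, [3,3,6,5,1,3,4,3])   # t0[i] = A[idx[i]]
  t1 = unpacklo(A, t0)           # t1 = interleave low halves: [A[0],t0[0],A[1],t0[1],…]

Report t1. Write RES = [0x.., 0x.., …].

  t0: d7 d7 8b 28 60 d7 37 d7
  t1: a7 d7 60 d7 c1 8b d7 28

RES = [0xa7, 0xd7, 0x60, 0xd7, 0xc1, 0x8b, 0xd7, 0x28]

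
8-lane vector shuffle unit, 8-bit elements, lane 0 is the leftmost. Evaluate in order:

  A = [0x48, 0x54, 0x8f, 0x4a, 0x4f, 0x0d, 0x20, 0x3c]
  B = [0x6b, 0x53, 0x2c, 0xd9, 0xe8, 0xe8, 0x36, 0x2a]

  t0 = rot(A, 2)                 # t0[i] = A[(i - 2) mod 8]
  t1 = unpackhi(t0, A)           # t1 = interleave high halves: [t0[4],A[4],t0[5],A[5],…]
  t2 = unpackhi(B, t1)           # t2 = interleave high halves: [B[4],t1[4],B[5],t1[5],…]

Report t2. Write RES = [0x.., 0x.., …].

t0 = [0x20, 0x3c, 0x48, 0x54, 0x8f, 0x4a, 0x4f, 0x0d]
t1 = [0x8f, 0x4f, 0x4a, 0x0d, 0x4f, 0x20, 0x0d, 0x3c]
t2 = [0xe8, 0x4f, 0xe8, 0x20, 0x36, 0x0d, 0x2a, 0x3c]

RES = [ 0xe8  0x4f  0xe8  0x20  0x36  0x0d  0x2a  0x3c ]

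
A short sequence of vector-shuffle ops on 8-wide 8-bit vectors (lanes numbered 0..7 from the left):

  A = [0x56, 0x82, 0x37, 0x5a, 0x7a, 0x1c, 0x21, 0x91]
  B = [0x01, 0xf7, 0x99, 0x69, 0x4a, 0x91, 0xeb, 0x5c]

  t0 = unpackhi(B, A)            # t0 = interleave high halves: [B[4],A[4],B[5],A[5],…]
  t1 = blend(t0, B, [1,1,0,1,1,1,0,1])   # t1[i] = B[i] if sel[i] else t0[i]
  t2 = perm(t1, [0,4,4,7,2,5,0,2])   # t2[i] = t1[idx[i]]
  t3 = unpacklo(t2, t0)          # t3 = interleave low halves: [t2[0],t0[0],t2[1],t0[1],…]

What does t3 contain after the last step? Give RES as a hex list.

→ t0 |4a|7a|91|1c|eb|21|5c|91|
→ t1 |01|f7|91|69|4a|91|5c|5c|
→ t2 |01|4a|4a|5c|91|91|01|91|
→ t3 |01|4a|4a|7a|4a|91|5c|1c|

RES = [0x01, 0x4a, 0x4a, 0x7a, 0x4a, 0x91, 0x5c, 0x1c]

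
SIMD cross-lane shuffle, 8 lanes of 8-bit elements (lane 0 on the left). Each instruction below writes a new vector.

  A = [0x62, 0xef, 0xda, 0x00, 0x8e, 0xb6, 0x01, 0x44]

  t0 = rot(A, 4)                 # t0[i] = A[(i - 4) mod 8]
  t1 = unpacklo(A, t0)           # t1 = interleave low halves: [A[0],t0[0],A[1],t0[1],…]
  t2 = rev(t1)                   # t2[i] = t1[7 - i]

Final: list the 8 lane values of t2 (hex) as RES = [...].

RES = [ 0x44  0x00  0x01  0xda  0xb6  0xef  0x8e  0x62 ]

  t0: 8e b6 01 44 62 ef da 00
  t1: 62 8e ef b6 da 01 00 44
  t2: 44 00 01 da b6 ef 8e 62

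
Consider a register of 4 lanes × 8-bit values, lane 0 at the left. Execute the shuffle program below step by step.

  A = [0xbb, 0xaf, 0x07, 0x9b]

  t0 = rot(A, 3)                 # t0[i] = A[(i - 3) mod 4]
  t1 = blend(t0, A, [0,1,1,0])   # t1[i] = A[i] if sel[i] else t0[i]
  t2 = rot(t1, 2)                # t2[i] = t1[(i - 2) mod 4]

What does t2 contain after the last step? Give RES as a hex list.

RES = [0x07, 0xbb, 0xaf, 0xaf]

t0 = [0xaf, 0x07, 0x9b, 0xbb]
t1 = [0xaf, 0xaf, 0x07, 0xbb]
t2 = [0x07, 0xbb, 0xaf, 0xaf]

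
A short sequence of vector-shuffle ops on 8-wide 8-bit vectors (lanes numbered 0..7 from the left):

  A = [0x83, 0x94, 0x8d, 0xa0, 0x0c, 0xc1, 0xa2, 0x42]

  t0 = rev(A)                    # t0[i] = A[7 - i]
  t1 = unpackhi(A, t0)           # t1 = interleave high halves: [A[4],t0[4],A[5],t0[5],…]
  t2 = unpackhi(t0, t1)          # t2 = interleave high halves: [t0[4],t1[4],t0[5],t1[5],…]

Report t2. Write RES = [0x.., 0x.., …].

RES = [0xa0, 0xa2, 0x8d, 0x94, 0x94, 0x42, 0x83, 0x83]

t0 = [0x42, 0xa2, 0xc1, 0x0c, 0xa0, 0x8d, 0x94, 0x83]
t1 = [0x0c, 0xa0, 0xc1, 0x8d, 0xa2, 0x94, 0x42, 0x83]
t2 = [0xa0, 0xa2, 0x8d, 0x94, 0x94, 0x42, 0x83, 0x83]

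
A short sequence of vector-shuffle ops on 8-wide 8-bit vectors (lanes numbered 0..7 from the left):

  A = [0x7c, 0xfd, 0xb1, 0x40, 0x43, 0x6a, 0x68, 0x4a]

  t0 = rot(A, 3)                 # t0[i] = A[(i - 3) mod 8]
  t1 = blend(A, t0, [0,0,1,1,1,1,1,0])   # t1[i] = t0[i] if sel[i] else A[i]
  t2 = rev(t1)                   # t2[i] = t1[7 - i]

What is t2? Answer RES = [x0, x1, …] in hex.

RES = [ 0x4a  0x40  0xb1  0xfd  0x7c  0x4a  0xfd  0x7c ]

  t0: 6a 68 4a 7c fd b1 40 43
  t1: 7c fd 4a 7c fd b1 40 4a
  t2: 4a 40 b1 fd 7c 4a fd 7c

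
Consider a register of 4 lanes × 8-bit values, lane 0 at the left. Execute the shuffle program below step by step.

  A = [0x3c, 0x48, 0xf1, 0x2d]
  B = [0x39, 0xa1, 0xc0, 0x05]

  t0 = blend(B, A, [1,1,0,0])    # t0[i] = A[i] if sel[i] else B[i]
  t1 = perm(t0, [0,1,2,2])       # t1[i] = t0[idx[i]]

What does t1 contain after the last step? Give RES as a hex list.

RES = [0x3c, 0x48, 0xc0, 0xc0]

  t0: 3c 48 c0 05
  t1: 3c 48 c0 c0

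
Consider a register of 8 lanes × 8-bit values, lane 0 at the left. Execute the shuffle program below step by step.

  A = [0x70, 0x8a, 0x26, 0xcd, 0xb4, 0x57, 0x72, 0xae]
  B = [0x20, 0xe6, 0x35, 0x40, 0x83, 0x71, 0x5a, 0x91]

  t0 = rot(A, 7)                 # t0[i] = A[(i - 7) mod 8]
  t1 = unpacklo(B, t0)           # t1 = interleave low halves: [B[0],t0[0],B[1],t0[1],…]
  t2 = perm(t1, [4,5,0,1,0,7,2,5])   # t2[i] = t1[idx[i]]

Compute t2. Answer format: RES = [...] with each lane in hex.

RES = [ 0x35  0xcd  0x20  0x8a  0x20  0xb4  0xe6  0xcd ]

→ t0 |8a|26|cd|b4|57|72|ae|70|
→ t1 |20|8a|e6|26|35|cd|40|b4|
→ t2 |35|cd|20|8a|20|b4|e6|cd|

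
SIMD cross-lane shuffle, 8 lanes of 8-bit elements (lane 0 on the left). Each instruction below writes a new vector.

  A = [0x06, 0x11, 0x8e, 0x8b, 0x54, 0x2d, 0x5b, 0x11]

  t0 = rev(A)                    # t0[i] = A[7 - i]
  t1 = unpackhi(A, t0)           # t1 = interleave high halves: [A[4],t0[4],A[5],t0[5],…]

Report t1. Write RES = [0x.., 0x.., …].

RES = [ 0x54  0x8b  0x2d  0x8e  0x5b  0x11  0x11  0x06 ]

  t0: 11 5b 2d 54 8b 8e 11 06
  t1: 54 8b 2d 8e 5b 11 11 06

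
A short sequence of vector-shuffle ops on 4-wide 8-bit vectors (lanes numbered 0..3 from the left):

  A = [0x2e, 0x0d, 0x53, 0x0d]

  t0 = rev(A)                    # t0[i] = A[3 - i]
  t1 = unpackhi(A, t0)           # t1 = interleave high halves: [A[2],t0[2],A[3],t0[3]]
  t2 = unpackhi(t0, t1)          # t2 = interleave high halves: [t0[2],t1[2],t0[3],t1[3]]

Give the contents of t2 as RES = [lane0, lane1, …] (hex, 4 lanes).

  t0: 0d 53 0d 2e
  t1: 53 0d 0d 2e
  t2: 0d 0d 2e 2e

RES = [ 0x0d  0x0d  0x2e  0x2e ]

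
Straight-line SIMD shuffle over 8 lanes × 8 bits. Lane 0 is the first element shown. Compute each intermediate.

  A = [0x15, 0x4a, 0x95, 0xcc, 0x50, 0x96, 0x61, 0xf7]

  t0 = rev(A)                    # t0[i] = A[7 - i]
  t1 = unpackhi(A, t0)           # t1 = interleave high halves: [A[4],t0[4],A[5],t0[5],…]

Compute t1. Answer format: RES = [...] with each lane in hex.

RES = [ 0x50  0xcc  0x96  0x95  0x61  0x4a  0xf7  0x15 ]

→ t0 |f7|61|96|50|cc|95|4a|15|
→ t1 |50|cc|96|95|61|4a|f7|15|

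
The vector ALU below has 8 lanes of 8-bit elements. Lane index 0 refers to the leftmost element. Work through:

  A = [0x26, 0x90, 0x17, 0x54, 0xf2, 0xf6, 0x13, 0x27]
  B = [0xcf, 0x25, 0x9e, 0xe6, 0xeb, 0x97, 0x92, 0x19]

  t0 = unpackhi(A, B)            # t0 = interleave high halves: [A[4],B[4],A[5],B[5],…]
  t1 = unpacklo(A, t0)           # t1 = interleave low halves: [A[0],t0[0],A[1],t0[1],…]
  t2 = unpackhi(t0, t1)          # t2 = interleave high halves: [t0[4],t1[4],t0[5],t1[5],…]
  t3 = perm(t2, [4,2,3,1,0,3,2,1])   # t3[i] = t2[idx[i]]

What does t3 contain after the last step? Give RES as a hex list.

  t0: f2 eb f6 97 13 92 27 19
  t1: 26 f2 90 eb 17 f6 54 97
  t2: 13 17 92 f6 27 54 19 97
  t3: 27 92 f6 17 13 f6 92 17

RES = [ 0x27  0x92  0xf6  0x17  0x13  0xf6  0x92  0x17 ]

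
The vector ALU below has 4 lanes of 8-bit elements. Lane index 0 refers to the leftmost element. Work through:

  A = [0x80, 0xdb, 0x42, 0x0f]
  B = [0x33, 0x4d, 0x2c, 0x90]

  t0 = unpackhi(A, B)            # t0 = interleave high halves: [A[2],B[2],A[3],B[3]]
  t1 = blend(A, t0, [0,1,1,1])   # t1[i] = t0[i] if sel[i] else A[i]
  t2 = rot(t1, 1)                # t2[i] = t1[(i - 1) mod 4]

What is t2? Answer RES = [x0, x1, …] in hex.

RES = [ 0x90  0x80  0x2c  0x0f ]

t0 = [0x42, 0x2c, 0x0f, 0x90]
t1 = [0x80, 0x2c, 0x0f, 0x90]
t2 = [0x90, 0x80, 0x2c, 0x0f]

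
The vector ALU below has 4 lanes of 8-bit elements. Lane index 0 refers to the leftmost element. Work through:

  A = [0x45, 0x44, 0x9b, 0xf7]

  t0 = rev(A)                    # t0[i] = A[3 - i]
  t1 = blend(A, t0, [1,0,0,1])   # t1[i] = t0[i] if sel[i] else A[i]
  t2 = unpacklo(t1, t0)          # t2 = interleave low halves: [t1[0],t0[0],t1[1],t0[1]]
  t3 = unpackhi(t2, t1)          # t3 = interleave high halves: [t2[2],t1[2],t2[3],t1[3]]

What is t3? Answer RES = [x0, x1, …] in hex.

t0 = [0xf7, 0x9b, 0x44, 0x45]
t1 = [0xf7, 0x44, 0x9b, 0x45]
t2 = [0xf7, 0xf7, 0x44, 0x9b]
t3 = [0x44, 0x9b, 0x9b, 0x45]

RES = [ 0x44  0x9b  0x9b  0x45 ]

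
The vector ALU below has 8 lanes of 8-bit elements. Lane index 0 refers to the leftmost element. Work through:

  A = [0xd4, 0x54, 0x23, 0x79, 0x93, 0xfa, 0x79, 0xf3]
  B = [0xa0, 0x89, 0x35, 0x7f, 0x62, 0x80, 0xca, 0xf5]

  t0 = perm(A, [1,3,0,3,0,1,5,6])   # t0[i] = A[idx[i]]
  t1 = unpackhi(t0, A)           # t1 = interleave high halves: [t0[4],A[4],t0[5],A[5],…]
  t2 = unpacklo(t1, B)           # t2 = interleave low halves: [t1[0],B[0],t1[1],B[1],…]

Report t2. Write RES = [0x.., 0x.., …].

RES = [ 0xd4  0xa0  0x93  0x89  0x54  0x35  0xfa  0x7f ]

  t0: 54 79 d4 79 d4 54 fa 79
  t1: d4 93 54 fa fa 79 79 f3
  t2: d4 a0 93 89 54 35 fa 7f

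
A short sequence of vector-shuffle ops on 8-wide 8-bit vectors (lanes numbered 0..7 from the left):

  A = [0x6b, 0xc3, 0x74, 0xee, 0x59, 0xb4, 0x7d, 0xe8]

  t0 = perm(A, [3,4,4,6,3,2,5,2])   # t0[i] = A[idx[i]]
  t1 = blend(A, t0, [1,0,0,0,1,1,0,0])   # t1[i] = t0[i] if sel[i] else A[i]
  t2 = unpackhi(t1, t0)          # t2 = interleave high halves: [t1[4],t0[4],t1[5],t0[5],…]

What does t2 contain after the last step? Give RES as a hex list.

RES = [ 0xee  0xee  0x74  0x74  0x7d  0xb4  0xe8  0x74 ]

  t0: ee 59 59 7d ee 74 b4 74
  t1: ee c3 74 ee ee 74 7d e8
  t2: ee ee 74 74 7d b4 e8 74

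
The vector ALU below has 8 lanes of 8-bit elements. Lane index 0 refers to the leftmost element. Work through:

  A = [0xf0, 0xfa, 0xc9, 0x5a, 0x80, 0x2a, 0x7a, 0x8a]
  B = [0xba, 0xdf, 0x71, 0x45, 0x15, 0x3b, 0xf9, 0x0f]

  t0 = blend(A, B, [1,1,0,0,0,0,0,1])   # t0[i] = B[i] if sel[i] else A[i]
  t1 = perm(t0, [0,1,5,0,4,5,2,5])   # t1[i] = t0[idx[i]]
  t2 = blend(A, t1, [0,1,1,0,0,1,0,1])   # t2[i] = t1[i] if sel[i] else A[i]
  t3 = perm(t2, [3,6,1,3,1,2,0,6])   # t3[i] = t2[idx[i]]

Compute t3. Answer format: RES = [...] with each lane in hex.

RES = [0x5a, 0x7a, 0xdf, 0x5a, 0xdf, 0x2a, 0xf0, 0x7a]

  t0: ba df c9 5a 80 2a 7a 0f
  t1: ba df 2a ba 80 2a c9 2a
  t2: f0 df 2a 5a 80 2a 7a 2a
  t3: 5a 7a df 5a df 2a f0 7a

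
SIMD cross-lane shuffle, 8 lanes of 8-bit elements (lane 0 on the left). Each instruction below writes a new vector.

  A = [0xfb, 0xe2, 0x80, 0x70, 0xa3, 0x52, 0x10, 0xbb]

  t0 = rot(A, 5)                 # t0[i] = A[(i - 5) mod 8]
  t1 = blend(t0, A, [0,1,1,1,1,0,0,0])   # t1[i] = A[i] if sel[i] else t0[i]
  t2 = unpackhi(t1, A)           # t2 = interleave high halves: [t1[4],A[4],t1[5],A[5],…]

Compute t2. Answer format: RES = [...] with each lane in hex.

t0 = [0x70, 0xa3, 0x52, 0x10, 0xbb, 0xfb, 0xe2, 0x80]
t1 = [0x70, 0xe2, 0x80, 0x70, 0xa3, 0xfb, 0xe2, 0x80]
t2 = [0xa3, 0xa3, 0xfb, 0x52, 0xe2, 0x10, 0x80, 0xbb]

RES = [0xa3, 0xa3, 0xfb, 0x52, 0xe2, 0x10, 0x80, 0xbb]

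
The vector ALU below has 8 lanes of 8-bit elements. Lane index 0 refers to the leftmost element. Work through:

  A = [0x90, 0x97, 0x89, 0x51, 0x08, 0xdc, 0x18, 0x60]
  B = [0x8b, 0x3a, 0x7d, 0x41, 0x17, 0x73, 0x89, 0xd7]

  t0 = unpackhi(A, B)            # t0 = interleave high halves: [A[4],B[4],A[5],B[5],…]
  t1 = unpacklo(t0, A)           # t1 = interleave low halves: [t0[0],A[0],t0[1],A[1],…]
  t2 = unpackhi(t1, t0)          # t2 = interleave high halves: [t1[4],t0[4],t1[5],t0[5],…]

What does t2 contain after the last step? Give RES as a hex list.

  t0: 08 17 dc 73 18 89 60 d7
  t1: 08 90 17 97 dc 89 73 51
  t2: dc 18 89 89 73 60 51 d7

RES = [ 0xdc  0x18  0x89  0x89  0x73  0x60  0x51  0xd7 ]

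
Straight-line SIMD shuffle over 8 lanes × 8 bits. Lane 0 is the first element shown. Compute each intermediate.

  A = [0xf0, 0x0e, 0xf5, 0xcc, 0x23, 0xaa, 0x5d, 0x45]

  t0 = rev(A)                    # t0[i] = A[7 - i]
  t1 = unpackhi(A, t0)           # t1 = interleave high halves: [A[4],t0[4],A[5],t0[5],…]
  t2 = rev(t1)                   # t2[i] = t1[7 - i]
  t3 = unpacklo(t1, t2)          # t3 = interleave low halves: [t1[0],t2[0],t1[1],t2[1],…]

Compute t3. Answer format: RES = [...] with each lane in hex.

t0 = [0x45, 0x5d, 0xaa, 0x23, 0xcc, 0xf5, 0x0e, 0xf0]
t1 = [0x23, 0xcc, 0xaa, 0xf5, 0x5d, 0x0e, 0x45, 0xf0]
t2 = [0xf0, 0x45, 0x0e, 0x5d, 0xf5, 0xaa, 0xcc, 0x23]
t3 = [0x23, 0xf0, 0xcc, 0x45, 0xaa, 0x0e, 0xf5, 0x5d]

RES = [ 0x23  0xf0  0xcc  0x45  0xaa  0x0e  0xf5  0x5d ]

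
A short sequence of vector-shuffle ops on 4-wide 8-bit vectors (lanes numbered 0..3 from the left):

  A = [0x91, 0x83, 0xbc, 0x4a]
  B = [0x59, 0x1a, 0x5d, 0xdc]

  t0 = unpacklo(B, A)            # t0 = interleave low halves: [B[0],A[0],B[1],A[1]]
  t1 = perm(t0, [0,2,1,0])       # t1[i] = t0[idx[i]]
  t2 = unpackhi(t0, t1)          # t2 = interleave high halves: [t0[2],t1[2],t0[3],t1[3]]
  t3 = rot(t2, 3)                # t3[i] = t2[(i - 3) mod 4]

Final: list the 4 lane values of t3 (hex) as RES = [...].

  t0: 59 91 1a 83
  t1: 59 1a 91 59
  t2: 1a 91 83 59
  t3: 91 83 59 1a

RES = [ 0x91  0x83  0x59  0x1a ]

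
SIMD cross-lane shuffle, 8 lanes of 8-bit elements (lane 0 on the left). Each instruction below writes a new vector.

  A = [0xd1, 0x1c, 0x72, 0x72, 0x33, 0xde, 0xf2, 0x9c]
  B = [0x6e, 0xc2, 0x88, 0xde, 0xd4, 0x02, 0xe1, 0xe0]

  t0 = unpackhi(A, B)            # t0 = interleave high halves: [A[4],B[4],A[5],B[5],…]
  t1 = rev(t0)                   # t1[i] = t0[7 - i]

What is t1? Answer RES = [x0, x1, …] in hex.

RES = [0xe0, 0x9c, 0xe1, 0xf2, 0x02, 0xde, 0xd4, 0x33]

t0 = [0x33, 0xd4, 0xde, 0x02, 0xf2, 0xe1, 0x9c, 0xe0]
t1 = [0xe0, 0x9c, 0xe1, 0xf2, 0x02, 0xde, 0xd4, 0x33]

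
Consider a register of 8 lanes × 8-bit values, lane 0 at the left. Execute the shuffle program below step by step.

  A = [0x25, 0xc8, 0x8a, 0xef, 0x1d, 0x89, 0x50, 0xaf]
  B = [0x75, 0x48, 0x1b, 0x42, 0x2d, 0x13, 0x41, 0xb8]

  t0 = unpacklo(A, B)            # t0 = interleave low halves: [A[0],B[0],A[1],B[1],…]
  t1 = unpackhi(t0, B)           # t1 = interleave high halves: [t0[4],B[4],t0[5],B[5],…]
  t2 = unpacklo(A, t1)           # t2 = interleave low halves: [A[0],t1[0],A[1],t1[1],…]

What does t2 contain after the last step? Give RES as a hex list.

→ t0 |25|75|c8|48|8a|1b|ef|42|
→ t1 |8a|2d|1b|13|ef|41|42|b8|
→ t2 |25|8a|c8|2d|8a|1b|ef|13|

RES = [0x25, 0x8a, 0xc8, 0x2d, 0x8a, 0x1b, 0xef, 0x13]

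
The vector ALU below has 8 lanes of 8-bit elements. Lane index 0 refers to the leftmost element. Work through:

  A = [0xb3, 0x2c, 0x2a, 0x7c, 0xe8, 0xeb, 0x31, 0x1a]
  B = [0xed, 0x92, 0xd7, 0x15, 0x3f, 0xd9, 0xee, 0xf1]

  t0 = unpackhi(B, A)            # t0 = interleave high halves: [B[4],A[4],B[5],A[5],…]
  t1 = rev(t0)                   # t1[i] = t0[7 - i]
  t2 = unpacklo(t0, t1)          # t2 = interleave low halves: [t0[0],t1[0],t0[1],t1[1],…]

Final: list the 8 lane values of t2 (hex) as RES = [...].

  t0: 3f e8 d9 eb ee 31 f1 1a
  t1: 1a f1 31 ee eb d9 e8 3f
  t2: 3f 1a e8 f1 d9 31 eb ee

RES = [ 0x3f  0x1a  0xe8  0xf1  0xd9  0x31  0xeb  0xee ]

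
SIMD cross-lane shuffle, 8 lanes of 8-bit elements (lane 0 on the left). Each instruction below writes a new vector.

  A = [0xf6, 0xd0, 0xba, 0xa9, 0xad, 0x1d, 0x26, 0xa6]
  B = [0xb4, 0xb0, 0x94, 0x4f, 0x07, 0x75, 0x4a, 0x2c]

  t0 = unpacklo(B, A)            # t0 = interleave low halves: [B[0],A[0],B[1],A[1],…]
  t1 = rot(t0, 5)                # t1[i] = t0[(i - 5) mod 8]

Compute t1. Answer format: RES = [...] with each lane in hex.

RES = [ 0xd0  0x94  0xba  0x4f  0xa9  0xb4  0xf6  0xb0 ]

  t0: b4 f6 b0 d0 94 ba 4f a9
  t1: d0 94 ba 4f a9 b4 f6 b0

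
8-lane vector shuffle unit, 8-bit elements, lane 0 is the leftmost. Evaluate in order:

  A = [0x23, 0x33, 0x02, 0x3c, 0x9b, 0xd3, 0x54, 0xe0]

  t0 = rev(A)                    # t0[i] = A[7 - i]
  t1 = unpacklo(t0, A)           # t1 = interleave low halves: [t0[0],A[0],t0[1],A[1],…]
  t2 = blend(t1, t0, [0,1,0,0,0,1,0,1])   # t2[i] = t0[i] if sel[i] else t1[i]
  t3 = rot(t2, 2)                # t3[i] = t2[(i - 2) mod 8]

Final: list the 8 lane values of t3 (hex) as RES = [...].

→ t0 |e0|54|d3|9b|3c|02|33|23|
→ t1 |e0|23|54|33|d3|02|9b|3c|
→ t2 |e0|54|54|33|d3|02|9b|23|
→ t3 |9b|23|e0|54|54|33|d3|02|

RES = [ 0x9b  0x23  0xe0  0x54  0x54  0x33  0xd3  0x02 ]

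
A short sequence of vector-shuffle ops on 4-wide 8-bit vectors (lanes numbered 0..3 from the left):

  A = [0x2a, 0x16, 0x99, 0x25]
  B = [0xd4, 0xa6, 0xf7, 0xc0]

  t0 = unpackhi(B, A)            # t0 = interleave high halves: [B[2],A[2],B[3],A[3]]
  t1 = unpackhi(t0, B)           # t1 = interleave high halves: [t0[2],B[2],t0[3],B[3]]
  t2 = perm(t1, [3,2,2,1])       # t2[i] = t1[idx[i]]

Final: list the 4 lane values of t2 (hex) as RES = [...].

RES = [0xc0, 0x25, 0x25, 0xf7]

  t0: f7 99 c0 25
  t1: c0 f7 25 c0
  t2: c0 25 25 f7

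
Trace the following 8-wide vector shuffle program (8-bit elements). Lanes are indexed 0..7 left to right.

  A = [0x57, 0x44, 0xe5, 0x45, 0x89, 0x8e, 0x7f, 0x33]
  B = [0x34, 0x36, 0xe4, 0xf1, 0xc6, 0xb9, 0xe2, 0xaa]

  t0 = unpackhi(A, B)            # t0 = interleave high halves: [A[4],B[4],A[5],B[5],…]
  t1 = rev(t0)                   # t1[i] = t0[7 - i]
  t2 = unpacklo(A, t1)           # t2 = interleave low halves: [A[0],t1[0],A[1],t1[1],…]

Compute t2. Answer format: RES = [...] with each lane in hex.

RES = [0x57, 0xaa, 0x44, 0x33, 0xe5, 0xe2, 0x45, 0x7f]

t0 = [0x89, 0xc6, 0x8e, 0xb9, 0x7f, 0xe2, 0x33, 0xaa]
t1 = [0xaa, 0x33, 0xe2, 0x7f, 0xb9, 0x8e, 0xc6, 0x89]
t2 = [0x57, 0xaa, 0x44, 0x33, 0xe5, 0xe2, 0x45, 0x7f]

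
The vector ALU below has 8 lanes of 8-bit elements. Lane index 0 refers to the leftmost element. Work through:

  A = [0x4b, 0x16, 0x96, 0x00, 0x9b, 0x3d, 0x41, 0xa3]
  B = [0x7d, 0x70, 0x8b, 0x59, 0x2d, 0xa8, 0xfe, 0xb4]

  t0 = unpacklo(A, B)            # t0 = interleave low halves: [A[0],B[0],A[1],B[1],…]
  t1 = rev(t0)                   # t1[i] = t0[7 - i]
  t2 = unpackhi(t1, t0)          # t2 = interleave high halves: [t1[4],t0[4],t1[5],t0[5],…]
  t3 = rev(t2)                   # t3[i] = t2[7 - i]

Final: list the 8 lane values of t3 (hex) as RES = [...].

RES = [0x59, 0x4b, 0x00, 0x7d, 0x8b, 0x16, 0x96, 0x70]

→ t0 |4b|7d|16|70|96|8b|00|59|
→ t1 |59|00|8b|96|70|16|7d|4b|
→ t2 |70|96|16|8b|7d|00|4b|59|
→ t3 |59|4b|00|7d|8b|16|96|70|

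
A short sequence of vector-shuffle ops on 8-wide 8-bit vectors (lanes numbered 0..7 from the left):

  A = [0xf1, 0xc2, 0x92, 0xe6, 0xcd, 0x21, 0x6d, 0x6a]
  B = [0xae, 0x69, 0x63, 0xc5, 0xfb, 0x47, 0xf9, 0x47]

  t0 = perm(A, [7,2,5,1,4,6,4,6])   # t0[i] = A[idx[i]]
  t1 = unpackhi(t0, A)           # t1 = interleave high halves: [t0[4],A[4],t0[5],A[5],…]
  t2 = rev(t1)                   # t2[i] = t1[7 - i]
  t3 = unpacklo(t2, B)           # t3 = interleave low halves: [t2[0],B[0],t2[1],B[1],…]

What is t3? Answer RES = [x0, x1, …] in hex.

→ t0 |6a|92|21|c2|cd|6d|cd|6d|
→ t1 |cd|cd|6d|21|cd|6d|6d|6a|
→ t2 |6a|6d|6d|cd|21|6d|cd|cd|
→ t3 |6a|ae|6d|69|6d|63|cd|c5|

RES = [0x6a, 0xae, 0x6d, 0x69, 0x6d, 0x63, 0xcd, 0xc5]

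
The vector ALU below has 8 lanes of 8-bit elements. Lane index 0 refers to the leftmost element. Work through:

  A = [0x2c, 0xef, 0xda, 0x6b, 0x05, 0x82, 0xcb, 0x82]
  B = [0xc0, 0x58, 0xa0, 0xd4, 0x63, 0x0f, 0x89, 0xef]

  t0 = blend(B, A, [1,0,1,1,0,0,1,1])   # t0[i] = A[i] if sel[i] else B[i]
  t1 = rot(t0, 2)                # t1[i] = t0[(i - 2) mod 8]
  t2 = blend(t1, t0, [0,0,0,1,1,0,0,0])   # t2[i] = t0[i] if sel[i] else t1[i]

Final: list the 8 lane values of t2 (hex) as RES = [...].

RES = [ 0xcb  0x82  0x2c  0x6b  0x63  0x6b  0x63  0x0f ]

  t0: 2c 58 da 6b 63 0f cb 82
  t1: cb 82 2c 58 da 6b 63 0f
  t2: cb 82 2c 6b 63 6b 63 0f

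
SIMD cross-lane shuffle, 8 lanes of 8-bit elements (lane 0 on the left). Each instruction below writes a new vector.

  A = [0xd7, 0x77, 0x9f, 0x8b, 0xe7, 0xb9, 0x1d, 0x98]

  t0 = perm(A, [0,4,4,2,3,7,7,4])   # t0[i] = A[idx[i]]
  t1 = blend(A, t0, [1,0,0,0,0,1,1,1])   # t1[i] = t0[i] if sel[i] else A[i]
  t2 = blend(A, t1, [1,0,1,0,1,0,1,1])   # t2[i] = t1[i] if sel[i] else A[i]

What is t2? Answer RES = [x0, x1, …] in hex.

RES = [0xd7, 0x77, 0x9f, 0x8b, 0xe7, 0xb9, 0x98, 0xe7]

  t0: d7 e7 e7 9f 8b 98 98 e7
  t1: d7 77 9f 8b e7 98 98 e7
  t2: d7 77 9f 8b e7 b9 98 e7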